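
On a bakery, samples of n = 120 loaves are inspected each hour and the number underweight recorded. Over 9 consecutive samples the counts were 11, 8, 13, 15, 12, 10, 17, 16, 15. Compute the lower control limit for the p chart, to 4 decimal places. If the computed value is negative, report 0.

0.0232

p̄ = Σdᵢ / (k·n) = 117 / (9 × 120) = 0.10833
LCL = p̄ − 3·√(p̄(1−p̄)/n) = 0.10833 − 3 × 0.02837 = 0.02322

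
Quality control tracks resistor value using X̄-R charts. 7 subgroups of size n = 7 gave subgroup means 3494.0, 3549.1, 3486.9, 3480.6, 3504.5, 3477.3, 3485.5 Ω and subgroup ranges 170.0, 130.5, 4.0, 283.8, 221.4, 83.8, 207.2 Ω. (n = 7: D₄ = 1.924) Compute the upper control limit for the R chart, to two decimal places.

R̄ = (170.0 + 130.5 + 4.0 + 283.8 + 221.4 + 83.8 + 207.2) / 7 = 1100.7000 / 7 = 157.2429
UCL_R = D₄·R̄ = 1.924 × 157.2429 = 302.5353

302.54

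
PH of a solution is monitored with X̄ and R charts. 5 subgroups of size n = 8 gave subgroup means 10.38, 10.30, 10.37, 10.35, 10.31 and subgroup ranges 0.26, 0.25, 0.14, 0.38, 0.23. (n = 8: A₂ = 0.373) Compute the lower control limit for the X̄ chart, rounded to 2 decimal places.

X̄̄ = (10.38 + 10.30 + 10.37 + 10.35 + 10.31) / 5 = 51.7100 / 5 = 10.3420
R̄ = (0.26 + 0.25 + 0.14 + 0.38 + 0.23) / 5 = 1.2600 / 5 = 0.2520
LCL = X̄̄ − A₂·R̄ = 10.3420 − 0.373 × 0.2520 = 10.2480

10.25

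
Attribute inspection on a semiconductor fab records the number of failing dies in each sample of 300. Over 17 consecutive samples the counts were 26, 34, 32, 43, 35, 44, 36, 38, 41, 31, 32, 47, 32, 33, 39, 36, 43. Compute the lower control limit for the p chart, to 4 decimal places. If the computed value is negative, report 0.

0.0653

p̄ = Σdᵢ / (k·n) = 622 / (17 × 300) = 0.12196
LCL = p̄ − 3·√(p̄(1−p̄)/n) = 0.12196 − 3 × 0.01889 = 0.06528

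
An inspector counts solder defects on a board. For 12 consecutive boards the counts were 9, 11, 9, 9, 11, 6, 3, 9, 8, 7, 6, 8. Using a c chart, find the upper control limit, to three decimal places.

16.485

c̄ = (9 + 11 + 9 + 9 + 11 + 6 + 3 + 9 + 8 + 7 + 6 + 8) / 12 = 96 / 12 = 8.0000
UCL = c̄ + 3√c̄ = 8.0000 + 3 × √8.0000 = 8.0000 + 3 × 2.8284 = 16.4853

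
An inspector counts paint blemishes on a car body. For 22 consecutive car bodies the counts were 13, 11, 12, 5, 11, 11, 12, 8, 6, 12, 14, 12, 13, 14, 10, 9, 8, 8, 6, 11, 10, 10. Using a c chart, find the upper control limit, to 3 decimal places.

c̄ = (13 + 11 + 12 + 5 + 11 + 11 + 12 + 8 + 6 + 12 + 14 + 12 + 13 + 14 + 10 + 9 + 8 + 8 + 6 + 11 + 10 + 10) / 22 = 226 / 22 = 10.2727
UCL = c̄ + 3√c̄ = 10.2727 + 3 × √10.2727 = 10.2727 + 3 × 3.2051 = 19.8881

19.888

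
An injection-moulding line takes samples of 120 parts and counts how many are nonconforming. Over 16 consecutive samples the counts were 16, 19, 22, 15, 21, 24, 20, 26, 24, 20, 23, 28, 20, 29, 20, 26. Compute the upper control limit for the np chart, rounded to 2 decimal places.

34.79

p̄ = Σdᵢ / (k·n) = 353 / (16 × 120) = 0.18385
UCL = np̄ + 3·√(np̄(1−p̄)) = 22.0625 + 3 × √(22.0625×0.81615) = 22.0625 + 3 × 4.2434 = 34.7926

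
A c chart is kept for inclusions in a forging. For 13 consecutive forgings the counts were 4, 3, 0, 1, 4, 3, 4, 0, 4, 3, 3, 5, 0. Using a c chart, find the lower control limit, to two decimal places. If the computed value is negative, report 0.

c̄ = (4 + 3 + 0 + 1 + 4 + 3 + 4 + 0 + 4 + 3 + 3 + 5 + 0) / 13 = 34 / 13 = 2.6154
LCL = c̄ − 3√c̄ = 2.6154 − 3 × 1.6172 = -2.2363 → 0 (cannot be negative)

0.00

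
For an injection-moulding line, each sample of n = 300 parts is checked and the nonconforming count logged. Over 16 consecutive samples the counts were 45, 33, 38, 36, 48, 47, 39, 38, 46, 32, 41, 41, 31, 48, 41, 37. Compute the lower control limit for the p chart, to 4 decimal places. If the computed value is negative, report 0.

p̄ = Σdᵢ / (k·n) = 641 / (16 × 300) = 0.13354
LCL = p̄ − 3·√(p̄(1−p̄)/n) = 0.13354 − 3 × 0.01964 = 0.07462

0.0746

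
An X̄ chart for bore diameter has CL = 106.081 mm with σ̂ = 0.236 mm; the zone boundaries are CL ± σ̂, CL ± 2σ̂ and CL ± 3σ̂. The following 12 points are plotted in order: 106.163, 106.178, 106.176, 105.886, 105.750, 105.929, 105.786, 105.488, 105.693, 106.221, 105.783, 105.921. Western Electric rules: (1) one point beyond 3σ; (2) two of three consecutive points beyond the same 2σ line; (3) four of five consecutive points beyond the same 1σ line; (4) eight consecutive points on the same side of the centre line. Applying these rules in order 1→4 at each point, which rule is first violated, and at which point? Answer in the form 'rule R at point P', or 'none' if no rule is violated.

Zone of each point (C = within 1σ̂, B = 1σ̂–2σ̂, A = 2σ̂–3σ̂, * = beyond 3σ̂; sign = side of CL): 1:+C, 2:+C, 3:+C, 4:-C, 5:-B, 6:-C, 7:-B, 8:-A, 9:-B, 10:+C, 11:-B, 12:-C
Rule 3 (four of five consecutive points beyond the same 1σ limit) is satisfied at point 9.

rule 3 at point 9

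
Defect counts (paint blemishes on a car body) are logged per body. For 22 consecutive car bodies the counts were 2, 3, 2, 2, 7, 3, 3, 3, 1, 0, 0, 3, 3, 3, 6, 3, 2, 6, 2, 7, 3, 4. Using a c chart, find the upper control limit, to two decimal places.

8.37

c̄ = (2 + 3 + 2 + 2 + 7 + 3 + 3 + 3 + 1 + 0 + 0 + 3 + 3 + 3 + 6 + 3 + 2 + 6 + 2 + 7 + 3 + 4) / 22 = 68 / 22 = 3.0909
UCL = c̄ + 3√c̄ = 3.0909 + 3 × √3.0909 = 3.0909 + 3 × 1.7581 = 8.3652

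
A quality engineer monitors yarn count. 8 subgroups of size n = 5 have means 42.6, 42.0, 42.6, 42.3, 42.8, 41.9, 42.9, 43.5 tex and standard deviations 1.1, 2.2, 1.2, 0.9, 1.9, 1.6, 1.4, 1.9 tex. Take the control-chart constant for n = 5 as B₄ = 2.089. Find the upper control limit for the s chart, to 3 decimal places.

s̄ = (1.1 + 2.2 + 1.2 + 0.9 + 1.9 + 1.6 + 1.4 + 1.9) / 8 = 1.5250
UCL_s = B₄·s̄ = 2.089 × 1.5250 = 3.1857

3.186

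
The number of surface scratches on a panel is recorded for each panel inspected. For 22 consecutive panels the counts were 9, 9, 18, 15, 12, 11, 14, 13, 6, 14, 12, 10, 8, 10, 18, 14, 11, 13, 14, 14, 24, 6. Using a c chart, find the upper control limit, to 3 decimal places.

23.107

c̄ = (9 + 9 + 18 + 15 + 12 + 11 + 14 + 13 + 6 + 14 + 12 + 10 + 8 + 10 + 18 + 14 + 11 + 13 + 14 + 14 + 24 + 6) / 22 = 275 / 22 = 12.5000
UCL = c̄ + 3√c̄ = 12.5000 + 3 × √12.5000 = 12.5000 + 3 × 3.5355 = 23.1066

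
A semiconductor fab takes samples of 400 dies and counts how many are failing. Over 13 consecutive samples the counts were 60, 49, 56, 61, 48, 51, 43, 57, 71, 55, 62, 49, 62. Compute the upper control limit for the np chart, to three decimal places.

p̄ = Σdᵢ / (k·n) = 724 / (13 × 400) = 0.13923
UCL = np̄ + 3·√(np̄(1−p̄)) = 55.6923 + 3 × √(55.6923×0.86077) = 55.6923 + 3 × 6.9237 = 76.4635

76.464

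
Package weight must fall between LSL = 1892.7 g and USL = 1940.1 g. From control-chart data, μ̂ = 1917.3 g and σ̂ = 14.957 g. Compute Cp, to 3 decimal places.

0.528

Cp = (USL − LSL) / (6σ̂) = (1940.1 − 1892.7) / (6 × 14.957) = 47.4000 / 89.7420 = 0.5282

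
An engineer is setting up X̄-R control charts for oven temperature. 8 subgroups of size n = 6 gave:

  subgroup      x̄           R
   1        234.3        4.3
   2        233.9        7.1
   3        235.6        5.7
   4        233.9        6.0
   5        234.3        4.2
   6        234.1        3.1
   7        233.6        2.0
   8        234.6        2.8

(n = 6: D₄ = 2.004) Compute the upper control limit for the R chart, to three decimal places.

R̄ = (4.3 + 7.1 + 5.7 + 6.0 + 4.2 + 3.1 + 2.0 + 2.8) / 8 = 35.2000 / 8 = 4.4000
UCL_R = D₄·R̄ = 2.004 × 4.4000 = 8.8176

8.818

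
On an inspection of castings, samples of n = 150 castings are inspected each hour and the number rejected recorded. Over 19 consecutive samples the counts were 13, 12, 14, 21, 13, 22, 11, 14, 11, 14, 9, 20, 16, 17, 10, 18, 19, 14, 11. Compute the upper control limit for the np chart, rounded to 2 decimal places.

p̄ = Σdᵢ / (k·n) = 279 / (19 × 150) = 0.09789
UCL = np̄ + 3·√(np̄(1−p̄)) = 14.6842 + 3 × √(14.6842×0.90211) = 14.6842 + 3 × 3.6396 = 25.6030

25.60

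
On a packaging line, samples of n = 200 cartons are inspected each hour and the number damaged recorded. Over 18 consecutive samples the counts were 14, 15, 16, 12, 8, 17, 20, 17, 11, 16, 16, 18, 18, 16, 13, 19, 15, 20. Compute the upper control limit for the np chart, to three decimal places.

p̄ = Σdᵢ / (k·n) = 281 / (18 × 200) = 0.07806
UCL = np̄ + 3·√(np̄(1−p̄)) = 15.6111 + 3 × √(15.6111×0.92194) = 15.6111 + 3 × 3.7938 = 26.9924

26.992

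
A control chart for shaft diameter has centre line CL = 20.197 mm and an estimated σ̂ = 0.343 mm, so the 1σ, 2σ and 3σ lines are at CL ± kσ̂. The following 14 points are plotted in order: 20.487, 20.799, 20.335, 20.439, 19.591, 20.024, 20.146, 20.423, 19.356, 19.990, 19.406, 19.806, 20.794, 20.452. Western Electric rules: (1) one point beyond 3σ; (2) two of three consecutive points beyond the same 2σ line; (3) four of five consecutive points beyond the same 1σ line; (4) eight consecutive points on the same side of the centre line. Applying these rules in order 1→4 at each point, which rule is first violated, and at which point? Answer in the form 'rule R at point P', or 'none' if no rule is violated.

rule 2 at point 11

Zone of each point (C = within 1σ̂, B = 1σ̂–2σ̂, A = 2σ̂–3σ̂, * = beyond 3σ̂; sign = side of CL): 1:+C, 2:+B, 3:+C, 4:+C, 5:-B, 6:-C, 7:-C, 8:+C, 9:-A, 10:-C, 11:-A, 12:-B, 13:+B, 14:+C
Rule 2 (two of three consecutive points beyond the same 2σ limit) is satisfied at point 11.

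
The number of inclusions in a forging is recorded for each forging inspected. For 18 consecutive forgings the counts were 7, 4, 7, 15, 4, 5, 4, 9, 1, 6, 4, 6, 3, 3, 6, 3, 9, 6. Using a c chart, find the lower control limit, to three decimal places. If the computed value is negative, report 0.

0.000

c̄ = (7 + 4 + 7 + 15 + 4 + 5 + 4 + 9 + 1 + 6 + 4 + 6 + 3 + 3 + 6 + 3 + 9 + 6) / 18 = 102 / 18 = 5.6667
LCL = c̄ − 3√c̄ = 5.6667 − 3 × 2.3805 = -1.4748 → 0 (cannot be negative)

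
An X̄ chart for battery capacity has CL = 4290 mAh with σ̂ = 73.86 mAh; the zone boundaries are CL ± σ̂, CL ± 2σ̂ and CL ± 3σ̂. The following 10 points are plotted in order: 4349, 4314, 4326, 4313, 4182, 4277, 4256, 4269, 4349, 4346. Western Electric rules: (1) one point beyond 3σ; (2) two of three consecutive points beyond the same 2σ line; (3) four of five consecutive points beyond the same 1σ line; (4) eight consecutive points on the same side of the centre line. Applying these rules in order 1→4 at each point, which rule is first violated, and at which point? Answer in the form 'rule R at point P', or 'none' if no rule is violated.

Zone of each point (C = within 1σ̂, B = 1σ̂–2σ̂, A = 2σ̂–3σ̂, * = beyond 3σ̂; sign = side of CL): 1:+C, 2:+C, 3:+C, 4:+C, 5:-B, 6:-C, 7:-C, 8:-C, 9:+C, 10:+C
No rule fires across all 10 points.

none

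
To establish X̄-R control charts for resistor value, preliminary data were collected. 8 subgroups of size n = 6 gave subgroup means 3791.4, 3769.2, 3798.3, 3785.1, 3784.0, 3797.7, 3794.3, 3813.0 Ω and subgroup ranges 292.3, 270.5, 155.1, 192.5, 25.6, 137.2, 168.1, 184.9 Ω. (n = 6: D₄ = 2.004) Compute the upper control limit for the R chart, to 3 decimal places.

R̄ = (292.3 + 270.5 + 155.1 + 192.5 + 25.6 + 137.2 + 168.1 + 184.9) / 8 = 1426.2000 / 8 = 178.2750
UCL_R = D₄·R̄ = 2.004 × 178.2750 = 357.2631

357.263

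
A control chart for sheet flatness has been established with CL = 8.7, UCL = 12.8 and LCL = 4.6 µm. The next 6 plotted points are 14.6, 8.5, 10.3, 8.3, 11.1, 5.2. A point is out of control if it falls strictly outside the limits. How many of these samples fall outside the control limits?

1

Compare each point to [4.6, 12.8]: sample 1 = 14.6 > UCL.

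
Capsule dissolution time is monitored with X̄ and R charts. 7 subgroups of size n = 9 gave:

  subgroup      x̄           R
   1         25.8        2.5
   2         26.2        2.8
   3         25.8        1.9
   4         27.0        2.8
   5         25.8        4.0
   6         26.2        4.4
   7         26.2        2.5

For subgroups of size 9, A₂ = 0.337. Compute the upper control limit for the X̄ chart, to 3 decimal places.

X̄̄ = (25.8 + 26.2 + 25.8 + 27.0 + 25.8 + 26.2 + 26.2) / 7 = 183.0000 / 7 = 26.1429
R̄ = (2.5 + 2.8 + 1.9 + 2.8 + 4.0 + 4.4 + 2.5) / 7 = 20.9000 / 7 = 2.9857
UCL = X̄̄ + A₂·R̄ = 26.1429 + 0.337 × 2.9857 = 27.1490

27.149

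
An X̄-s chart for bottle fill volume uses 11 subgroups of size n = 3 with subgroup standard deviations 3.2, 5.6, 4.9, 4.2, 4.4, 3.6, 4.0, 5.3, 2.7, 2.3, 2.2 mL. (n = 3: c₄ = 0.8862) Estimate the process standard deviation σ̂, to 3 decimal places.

s̄ = (3.2 + 5.6 + 4.9 + 4.2 + 4.4 + 3.6 + 4.0 + 5.3 + 2.7 + 2.3 + 2.2) / 11 = 3.8545
σ̂ = s̄ / c₄ = 3.8545 / 0.8862 = 4.3495

4.350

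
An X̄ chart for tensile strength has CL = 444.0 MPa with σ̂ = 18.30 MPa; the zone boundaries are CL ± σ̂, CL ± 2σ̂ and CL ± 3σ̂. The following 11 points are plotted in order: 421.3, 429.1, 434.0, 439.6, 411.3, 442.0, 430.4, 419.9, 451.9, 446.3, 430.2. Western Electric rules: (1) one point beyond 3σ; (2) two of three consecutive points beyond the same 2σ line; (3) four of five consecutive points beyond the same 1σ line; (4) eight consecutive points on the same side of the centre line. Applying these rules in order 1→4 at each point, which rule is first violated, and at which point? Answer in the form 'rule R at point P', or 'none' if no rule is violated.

rule 4 at point 8

Zone of each point (C = within 1σ̂, B = 1σ̂–2σ̂, A = 2σ̂–3σ̂, * = beyond 3σ̂; sign = side of CL): 1:-B, 2:-C, 3:-C, 4:-C, 5:-B, 6:-C, 7:-C, 8:-B, 9:+C, 10:+C, 11:-C
Rule 4 (eight consecutive points on the same side of the centre line) is satisfied at point 8.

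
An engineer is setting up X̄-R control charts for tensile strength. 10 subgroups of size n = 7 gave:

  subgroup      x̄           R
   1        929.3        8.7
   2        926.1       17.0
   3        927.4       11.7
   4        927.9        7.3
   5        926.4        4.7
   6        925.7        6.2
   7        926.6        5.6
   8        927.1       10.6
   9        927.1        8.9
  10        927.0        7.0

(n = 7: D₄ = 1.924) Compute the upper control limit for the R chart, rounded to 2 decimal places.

R̄ = (8.7 + 17.0 + 11.7 + 7.3 + 4.7 + 6.2 + 5.6 + 10.6 + 8.9 + 7.0) / 10 = 87.7000 / 10 = 8.7700
UCL_R = D₄·R̄ = 1.924 × 8.7700 = 16.8735

16.87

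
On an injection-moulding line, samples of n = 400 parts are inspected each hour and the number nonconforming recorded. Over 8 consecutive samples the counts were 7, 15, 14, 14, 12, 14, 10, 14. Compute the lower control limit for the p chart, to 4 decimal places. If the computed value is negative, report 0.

0.0052

p̄ = Σdᵢ / (k·n) = 100 / (8 × 400) = 0.03125
LCL = p̄ − 3·√(p̄(1−p̄)/n) = 0.03125 − 3 × 0.00870 = 0.00515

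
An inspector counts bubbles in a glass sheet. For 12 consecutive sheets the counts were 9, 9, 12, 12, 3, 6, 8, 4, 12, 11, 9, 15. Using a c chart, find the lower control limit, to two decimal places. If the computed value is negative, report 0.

0.08

c̄ = (9 + 9 + 12 + 12 + 3 + 6 + 8 + 4 + 12 + 11 + 9 + 15) / 12 = 110 / 12 = 9.1667
LCL = c̄ − 3√c̄ = 9.1667 − 3 × 3.0277 = 0.0837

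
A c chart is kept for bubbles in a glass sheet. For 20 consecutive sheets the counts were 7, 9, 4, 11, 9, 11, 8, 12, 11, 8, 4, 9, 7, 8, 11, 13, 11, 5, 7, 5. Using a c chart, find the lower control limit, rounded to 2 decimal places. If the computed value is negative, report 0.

0.00

c̄ = (7 + 9 + 4 + 11 + 9 + 11 + 8 + 12 + 11 + 8 + 4 + 9 + 7 + 8 + 11 + 13 + 11 + 5 + 7 + 5) / 20 = 170 / 20 = 8.5000
LCL = c̄ − 3√c̄ = 8.5000 − 3 × 2.9155 = -0.2464 → 0 (cannot be negative)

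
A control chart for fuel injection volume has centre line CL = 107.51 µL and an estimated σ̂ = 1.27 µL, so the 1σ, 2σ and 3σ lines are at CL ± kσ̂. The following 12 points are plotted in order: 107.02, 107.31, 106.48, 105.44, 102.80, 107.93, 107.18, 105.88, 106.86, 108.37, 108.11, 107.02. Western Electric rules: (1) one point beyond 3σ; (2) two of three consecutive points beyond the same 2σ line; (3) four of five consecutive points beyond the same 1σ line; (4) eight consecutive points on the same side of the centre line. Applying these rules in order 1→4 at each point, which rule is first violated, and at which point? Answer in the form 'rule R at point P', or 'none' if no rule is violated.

Zone of each point (C = within 1σ̂, B = 1σ̂–2σ̂, A = 2σ̂–3σ̂, * = beyond 3σ̂; sign = side of CL): 1:-C, 2:-C, 3:-C, 4:-B, 5:-*, 6:+C, 7:-C, 8:-B, 9:-C, 10:+C, 11:+C, 12:-C
Rule 1 (one point beyond the 3σ limits) is satisfied at point 5.

rule 1 at point 5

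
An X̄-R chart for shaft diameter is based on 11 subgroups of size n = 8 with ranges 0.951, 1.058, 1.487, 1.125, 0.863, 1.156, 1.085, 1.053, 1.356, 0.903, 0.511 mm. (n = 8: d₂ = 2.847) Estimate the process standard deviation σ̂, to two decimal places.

0.37

R̄ = (0.951 + 1.058 + 1.487 + 1.125 + 0.863 + 1.156 + 1.085 + 1.053 + 1.356 + 0.903 + 0.511) / 11 = 1.0498
σ̂ = R̄ / d₂ = 1.0498 / 2.847 = 0.3687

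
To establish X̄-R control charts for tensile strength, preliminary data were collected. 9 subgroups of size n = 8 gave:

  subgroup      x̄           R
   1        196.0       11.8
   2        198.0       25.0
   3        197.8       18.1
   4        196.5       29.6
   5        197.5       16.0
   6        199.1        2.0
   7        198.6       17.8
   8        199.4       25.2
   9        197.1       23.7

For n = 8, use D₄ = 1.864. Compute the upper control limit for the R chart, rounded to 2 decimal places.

R̄ = (11.8 + 25.0 + 18.1 + 29.6 + 16.0 + 2.0 + 17.8 + 25.2 + 23.7) / 9 = 169.2000 / 9 = 18.8000
UCL_R = D₄·R̄ = 1.864 × 18.8000 = 35.0432

35.04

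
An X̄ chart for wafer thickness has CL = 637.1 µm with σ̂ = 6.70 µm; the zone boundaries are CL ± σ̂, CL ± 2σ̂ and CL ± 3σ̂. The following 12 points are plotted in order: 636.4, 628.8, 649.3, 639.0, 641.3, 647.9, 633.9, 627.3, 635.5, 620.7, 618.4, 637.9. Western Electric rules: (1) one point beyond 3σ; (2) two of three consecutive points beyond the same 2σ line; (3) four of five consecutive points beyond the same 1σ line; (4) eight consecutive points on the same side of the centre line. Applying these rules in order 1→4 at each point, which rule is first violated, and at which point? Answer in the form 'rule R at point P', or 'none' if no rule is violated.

Zone of each point (C = within 1σ̂, B = 1σ̂–2σ̂, A = 2σ̂–3σ̂, * = beyond 3σ̂; sign = side of CL): 1:-C, 2:-B, 3:+B, 4:+C, 5:+C, 6:+B, 7:-C, 8:-B, 9:-C, 10:-A, 11:-A, 12:+C
Rule 2 (two of three consecutive points beyond the same 2σ limit) is satisfied at point 11.

rule 2 at point 11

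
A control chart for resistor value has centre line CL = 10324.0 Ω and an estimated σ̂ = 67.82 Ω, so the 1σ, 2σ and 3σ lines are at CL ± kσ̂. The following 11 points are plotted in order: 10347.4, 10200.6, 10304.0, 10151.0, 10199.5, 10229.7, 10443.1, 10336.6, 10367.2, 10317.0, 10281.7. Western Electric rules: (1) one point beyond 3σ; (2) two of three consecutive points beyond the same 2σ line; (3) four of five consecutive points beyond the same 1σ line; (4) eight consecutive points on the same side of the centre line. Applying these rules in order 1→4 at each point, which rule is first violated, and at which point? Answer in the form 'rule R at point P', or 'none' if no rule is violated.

Zone of each point (C = within 1σ̂, B = 1σ̂–2σ̂, A = 2σ̂–3σ̂, * = beyond 3σ̂; sign = side of CL): 1:+C, 2:-B, 3:-C, 4:-A, 5:-B, 6:-B, 7:+B, 8:+C, 9:+C, 10:-C, 11:-C
Rule 3 (four of five consecutive points beyond the same 1σ limit) is satisfied at point 6.

rule 3 at point 6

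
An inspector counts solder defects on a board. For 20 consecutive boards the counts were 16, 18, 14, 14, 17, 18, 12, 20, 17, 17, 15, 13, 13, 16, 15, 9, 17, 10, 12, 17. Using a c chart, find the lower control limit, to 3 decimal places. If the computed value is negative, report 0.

c̄ = (16 + 18 + 14 + 14 + 17 + 18 + 12 + 20 + 17 + 17 + 15 + 13 + 13 + 16 + 15 + 9 + 17 + 10 + 12 + 17) / 20 = 300 / 20 = 15.0000
LCL = c̄ − 3√c̄ = 15.0000 − 3 × 3.8730 = 3.3810

3.381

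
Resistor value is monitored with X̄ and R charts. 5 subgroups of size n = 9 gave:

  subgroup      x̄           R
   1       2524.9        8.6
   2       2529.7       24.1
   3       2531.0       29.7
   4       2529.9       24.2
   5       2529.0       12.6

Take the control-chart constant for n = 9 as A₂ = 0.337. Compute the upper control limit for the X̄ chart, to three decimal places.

X̄̄ = (2524.9 + 2529.7 + 2531.0 + 2529.9 + 2529.0) / 5 = 12644.5000 / 5 = 2528.9000
R̄ = (8.6 + 24.1 + 29.7 + 24.2 + 12.6) / 5 = 99.2000 / 5 = 19.8400
UCL = X̄̄ + A₂·R̄ = 2528.9000 + 0.337 × 19.8400 = 2535.5861

2535.586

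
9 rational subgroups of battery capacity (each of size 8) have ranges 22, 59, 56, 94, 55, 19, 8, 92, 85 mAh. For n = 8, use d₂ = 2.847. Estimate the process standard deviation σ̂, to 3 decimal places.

R̄ = (22 + 59 + 56 + 94 + 55 + 19 + 8 + 92 + 85) / 9 = 54.4444
σ̂ = R̄ / d₂ = 54.4444 / 2.847 = 19.1234

19.123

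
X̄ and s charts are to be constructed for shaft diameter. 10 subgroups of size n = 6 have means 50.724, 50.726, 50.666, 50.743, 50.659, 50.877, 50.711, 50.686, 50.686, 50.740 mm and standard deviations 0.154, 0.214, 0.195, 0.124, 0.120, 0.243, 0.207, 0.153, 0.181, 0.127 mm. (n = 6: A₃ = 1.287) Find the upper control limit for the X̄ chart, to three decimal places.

50.943

X̄̄ = (50.724 + 50.726 + 50.666 + 50.743 + 50.659 + 50.877 + 50.711 + 50.686 + 50.686 + 50.740) / 10 = 50.7218
s̄ = (0.154 + 0.214 + 0.195 + 0.124 + 0.120 + 0.243 + 0.207 + 0.153 + 0.181 + 0.127) / 10 = 0.1718
UCL = X̄̄ + A₃·s̄ = 50.7218 + 1.287 × 0.1718 = 50.9429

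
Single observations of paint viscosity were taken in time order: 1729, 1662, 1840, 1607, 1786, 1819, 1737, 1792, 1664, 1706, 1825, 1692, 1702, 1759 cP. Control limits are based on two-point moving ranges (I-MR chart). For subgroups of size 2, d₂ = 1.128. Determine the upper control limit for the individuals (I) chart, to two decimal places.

X̄ = (1729 + 1662 + 1840 + 1607 + 1786 + 1819 + 1737 + 1792 + 1664 + 1706 + 1825 + 1692 + 1702 + 1759) / 14 = 1737.1429
Moving ranges: 67, 178, 233, 179, 33, 82, 55, 128, 42, 119, 133, 10, 57; M̄R̄ = 1316.0000 / 13 = 101.2308
UCL = X̄ + 3·M̄R̄/d₂ = 1737.1429 + 3 × 101.2308 / 1.128 = 2006.3736

2006.37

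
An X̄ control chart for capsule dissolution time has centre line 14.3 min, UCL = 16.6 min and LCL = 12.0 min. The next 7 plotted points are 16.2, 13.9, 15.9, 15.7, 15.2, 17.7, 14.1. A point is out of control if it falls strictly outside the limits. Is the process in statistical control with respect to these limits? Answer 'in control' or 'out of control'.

out of control

Compare each point to [12.0, 16.6]: sample 6 = 17.7 > UCL.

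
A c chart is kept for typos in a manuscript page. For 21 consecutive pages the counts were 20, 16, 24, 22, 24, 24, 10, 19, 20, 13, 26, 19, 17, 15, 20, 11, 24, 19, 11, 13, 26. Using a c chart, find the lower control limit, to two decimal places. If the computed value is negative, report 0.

c̄ = (20 + 16 + 24 + 22 + 24 + 24 + 10 + 19 + 20 + 13 + 26 + 19 + 17 + 15 + 20 + 11 + 24 + 19 + 11 + 13 + 26) / 21 = 393 / 21 = 18.7143
LCL = c̄ − 3√c̄ = 18.7143 − 3 × 4.3260 = 5.7363

5.74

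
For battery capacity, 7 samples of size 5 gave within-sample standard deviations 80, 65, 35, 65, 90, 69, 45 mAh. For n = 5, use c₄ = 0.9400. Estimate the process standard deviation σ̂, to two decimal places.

68.24

s̄ = (80 + 65 + 35 + 65 + 90 + 69 + 45) / 7 = 64.1429
σ̂ = s̄ / c₄ = 64.1429 / 0.9400 = 68.2371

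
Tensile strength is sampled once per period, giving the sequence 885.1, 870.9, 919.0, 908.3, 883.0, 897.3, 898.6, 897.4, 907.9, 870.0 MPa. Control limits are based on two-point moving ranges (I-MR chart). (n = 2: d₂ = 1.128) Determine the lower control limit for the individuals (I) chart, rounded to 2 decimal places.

X̄ = (885.1 + 870.9 + 919.0 + 908.3 + 883.0 + 897.3 + 898.6 + 897.4 + 907.9 + 870.0) / 10 = 893.7500
Moving ranges: 14.2, 48.1, 10.7, 25.3, 14.3, 1.3, 1.2, 10.5, 37.9; M̄R̄ = 163.5000 / 9 = 18.1667
LCL = X̄ − 3·M̄R̄/d₂ = 893.7500 − 3 × 18.1667 / 1.128 = 845.4344

845.43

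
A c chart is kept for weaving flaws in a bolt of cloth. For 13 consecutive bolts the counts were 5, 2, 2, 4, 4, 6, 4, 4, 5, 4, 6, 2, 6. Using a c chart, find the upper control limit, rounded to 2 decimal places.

10.27

c̄ = (5 + 2 + 2 + 4 + 4 + 6 + 4 + 4 + 5 + 4 + 6 + 2 + 6) / 13 = 54 / 13 = 4.1538
UCL = c̄ + 3√c̄ = 4.1538 + 3 × √4.1538 = 4.1538 + 3 × 2.0381 = 10.2681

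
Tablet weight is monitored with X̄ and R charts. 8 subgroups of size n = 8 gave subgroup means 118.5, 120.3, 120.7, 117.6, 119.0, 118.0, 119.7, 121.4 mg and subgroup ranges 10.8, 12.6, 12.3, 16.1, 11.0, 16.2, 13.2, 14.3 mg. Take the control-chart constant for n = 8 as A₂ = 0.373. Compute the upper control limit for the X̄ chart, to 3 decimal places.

124.366

X̄̄ = (118.5 + 120.3 + 120.7 + 117.6 + 119.0 + 118.0 + 119.7 + 121.4) / 8 = 955.2000 / 8 = 119.4000
R̄ = (10.8 + 12.6 + 12.3 + 16.1 + 11.0 + 16.2 + 13.2 + 14.3) / 8 = 106.5000 / 8 = 13.3125
UCL = X̄̄ + A₂·R̄ = 119.4000 + 0.373 × 13.3125 = 124.3656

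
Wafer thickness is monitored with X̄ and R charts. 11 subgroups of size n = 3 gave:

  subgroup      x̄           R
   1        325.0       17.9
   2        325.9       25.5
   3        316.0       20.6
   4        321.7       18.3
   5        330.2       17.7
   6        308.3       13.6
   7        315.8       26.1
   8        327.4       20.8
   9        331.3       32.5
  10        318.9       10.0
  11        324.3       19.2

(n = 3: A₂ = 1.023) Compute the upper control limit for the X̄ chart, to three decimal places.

X̄̄ = (325.0 + 325.9 + 316.0 + 321.7 + 330.2 + 308.3 + 315.8 + 327.4 + 331.3 + 318.9 + 324.3) / 11 = 3544.8000 / 11 = 322.2545
R̄ = (17.9 + 25.5 + 20.6 + 18.3 + 17.7 + 13.6 + 26.1 + 20.8 + 32.5 + 10.0 + 19.2) / 11 = 222.2000 / 11 = 20.2000
UCL = X̄̄ + A₂·R̄ = 322.2545 + 1.023 × 20.2000 = 342.9191

342.919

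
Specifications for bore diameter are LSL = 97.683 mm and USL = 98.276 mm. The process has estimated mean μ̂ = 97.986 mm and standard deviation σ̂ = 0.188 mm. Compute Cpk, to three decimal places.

Cpu = (USL − μ̂) / (3σ̂) = (98.276 − 97.986) / (3 × 0.188) = 0.5142; Cpl = (μ̂ − LSL) / (3σ̂) = (97.986 − 97.683) / (3 × 0.188) = 0.5372; Cpk = min(Cpu, Cpl) = 0.5142

0.514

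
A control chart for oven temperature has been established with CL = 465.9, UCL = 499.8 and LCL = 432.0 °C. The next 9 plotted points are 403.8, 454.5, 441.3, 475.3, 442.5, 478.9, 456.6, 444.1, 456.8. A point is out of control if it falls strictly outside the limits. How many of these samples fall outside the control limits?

Compare each point to [432.0, 499.8]: sample 1 = 403.8 < LCL.

1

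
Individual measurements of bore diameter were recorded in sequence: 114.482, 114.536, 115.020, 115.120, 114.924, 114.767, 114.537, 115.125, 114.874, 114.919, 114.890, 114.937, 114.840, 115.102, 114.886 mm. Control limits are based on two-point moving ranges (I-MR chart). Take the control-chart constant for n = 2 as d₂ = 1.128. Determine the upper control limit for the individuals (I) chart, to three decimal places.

115.387

X̄ = (114.482 + 114.536 + 115.020 + 115.120 + 114.924 + 114.767 + 114.537 + 115.125 + 114.874 + 114.919 + 114.890 + 114.937 + 114.840 + 115.102 + 114.886) / 15 = 114.8639
Moving ranges: 0.054, 0.484, 0.100, 0.196, 0.157, 0.230, 0.588, 0.251, 0.045, 0.029, 0.047, 0.097, 0.262, 0.216; M̄R̄ = 2.7560 / 14 = 0.1969
UCL = X̄ + 3·M̄R̄/d₂ = 114.8639 + 3 × 0.1969 / 1.128 = 115.3875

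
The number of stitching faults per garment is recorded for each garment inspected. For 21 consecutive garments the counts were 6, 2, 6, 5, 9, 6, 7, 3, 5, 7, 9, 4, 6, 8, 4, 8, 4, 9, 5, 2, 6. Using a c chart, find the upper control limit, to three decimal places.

12.963

c̄ = (6 + 2 + 6 + 5 + 9 + 6 + 7 + 3 + 5 + 7 + 9 + 4 + 6 + 8 + 4 + 8 + 4 + 9 + 5 + 2 + 6) / 21 = 121 / 21 = 5.7619
UCL = c̄ + 3√c̄ = 5.7619 + 3 × √5.7619 = 5.7619 + 3 × 2.4004 = 12.9631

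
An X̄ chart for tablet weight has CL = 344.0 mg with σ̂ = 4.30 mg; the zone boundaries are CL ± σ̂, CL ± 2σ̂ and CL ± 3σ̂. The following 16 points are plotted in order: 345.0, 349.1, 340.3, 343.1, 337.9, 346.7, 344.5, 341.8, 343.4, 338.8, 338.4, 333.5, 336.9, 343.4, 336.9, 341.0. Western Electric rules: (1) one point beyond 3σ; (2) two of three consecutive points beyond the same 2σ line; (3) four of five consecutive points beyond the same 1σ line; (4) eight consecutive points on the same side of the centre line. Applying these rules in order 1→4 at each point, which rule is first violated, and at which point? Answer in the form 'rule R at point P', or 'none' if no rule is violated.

Zone of each point (C = within 1σ̂, B = 1σ̂–2σ̂, A = 2σ̂–3σ̂, * = beyond 3σ̂; sign = side of CL): 1:+C, 2:+B, 3:-C, 4:-C, 5:-B, 6:+C, 7:+C, 8:-C, 9:-C, 10:-B, 11:-B, 12:-A, 13:-B, 14:-C, 15:-B, 16:-C
Rule 3 (four of five consecutive points beyond the same 1σ limit) is satisfied at point 13.

rule 3 at point 13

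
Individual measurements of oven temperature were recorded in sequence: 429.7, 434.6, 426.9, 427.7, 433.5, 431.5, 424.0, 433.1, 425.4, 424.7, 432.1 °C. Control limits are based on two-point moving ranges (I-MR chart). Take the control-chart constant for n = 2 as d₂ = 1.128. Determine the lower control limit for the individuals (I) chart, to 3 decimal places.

X̄ = (429.7 + 434.6 + 426.9 + 427.7 + 433.5 + 431.5 + 424.0 + 433.1 + 425.4 + 424.7 + 432.1) / 11 = 429.3818
Moving ranges: 4.9, 7.7, 0.8, 5.8, 2.0, 7.5, 9.1, 7.7, 0.7, 7.4; M̄R̄ = 53.6000 / 10 = 5.3600
LCL = X̄ − 3·M̄R̄/d₂ = 429.3818 − 3 × 5.3600 / 1.128 = 415.1265

415.126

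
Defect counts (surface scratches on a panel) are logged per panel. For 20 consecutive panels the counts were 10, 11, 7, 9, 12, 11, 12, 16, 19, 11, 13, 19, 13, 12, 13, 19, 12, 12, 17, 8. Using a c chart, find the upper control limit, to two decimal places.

c̄ = (10 + 11 + 7 + 9 + 12 + 11 + 12 + 16 + 19 + 11 + 13 + 19 + 13 + 12 + 13 + 19 + 12 + 12 + 17 + 8) / 20 = 256 / 20 = 12.8000
UCL = c̄ + 3√c̄ = 12.8000 + 3 × √12.8000 = 12.8000 + 3 × 3.5777 = 23.5331

23.53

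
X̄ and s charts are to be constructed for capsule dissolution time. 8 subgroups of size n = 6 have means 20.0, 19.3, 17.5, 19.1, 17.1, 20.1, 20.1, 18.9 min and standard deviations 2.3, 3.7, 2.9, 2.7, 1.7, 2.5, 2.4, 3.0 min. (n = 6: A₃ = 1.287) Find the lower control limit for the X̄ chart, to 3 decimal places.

X̄̄ = (20.0 + 19.3 + 17.5 + 19.1 + 17.1 + 20.1 + 20.1 + 18.9) / 8 = 19.0125
s̄ = (2.3 + 3.7 + 2.9 + 2.7 + 1.7 + 2.5 + 2.4 + 3.0) / 8 = 2.6500
LCL = X̄̄ − A₃·s̄ = 19.0125 − 1.287 × 2.6500 = 15.6019

15.602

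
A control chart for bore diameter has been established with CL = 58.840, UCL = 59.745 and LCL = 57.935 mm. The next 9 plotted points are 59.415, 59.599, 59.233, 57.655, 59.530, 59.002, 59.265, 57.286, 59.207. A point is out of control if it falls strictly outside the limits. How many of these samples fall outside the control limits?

2

Compare each point to [57.935, 59.745]: sample 4 = 57.655 < LCL; sample 8 = 57.286 < LCL.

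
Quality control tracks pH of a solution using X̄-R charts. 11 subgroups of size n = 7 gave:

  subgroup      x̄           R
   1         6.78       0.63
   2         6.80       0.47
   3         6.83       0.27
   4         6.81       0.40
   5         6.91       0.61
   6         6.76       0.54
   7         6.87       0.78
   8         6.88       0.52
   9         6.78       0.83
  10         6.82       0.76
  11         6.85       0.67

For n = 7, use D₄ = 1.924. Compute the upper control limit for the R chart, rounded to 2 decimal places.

R̄ = (0.63 + 0.47 + 0.27 + 0.40 + 0.61 + 0.54 + 0.78 + 0.52 + 0.83 + 0.76 + 0.67) / 11 = 6.4800 / 11 = 0.5891
UCL_R = D₄·R̄ = 1.924 × 0.5891 = 1.1334

1.13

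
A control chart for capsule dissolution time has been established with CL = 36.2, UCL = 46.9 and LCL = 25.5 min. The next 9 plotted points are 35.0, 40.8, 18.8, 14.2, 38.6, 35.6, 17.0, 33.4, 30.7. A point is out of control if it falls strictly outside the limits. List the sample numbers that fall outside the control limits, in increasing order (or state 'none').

3, 4, 7

Compare each point to [25.5, 46.9]: sample 3 = 18.8 < LCL; sample 4 = 14.2 < LCL; sample 7 = 17.0 < LCL.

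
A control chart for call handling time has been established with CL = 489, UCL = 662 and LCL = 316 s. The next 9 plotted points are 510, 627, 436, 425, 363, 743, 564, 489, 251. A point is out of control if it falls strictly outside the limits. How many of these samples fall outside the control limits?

2

Compare each point to [316, 662]: sample 6 = 743 > UCL; sample 9 = 251 < LCL.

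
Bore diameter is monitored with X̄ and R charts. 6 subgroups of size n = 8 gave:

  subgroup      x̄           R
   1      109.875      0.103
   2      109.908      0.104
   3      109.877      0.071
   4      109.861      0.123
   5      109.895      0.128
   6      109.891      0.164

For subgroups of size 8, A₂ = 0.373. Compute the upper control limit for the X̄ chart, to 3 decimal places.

X̄̄ = (109.875 + 109.908 + 109.877 + 109.861 + 109.895 + 109.891) / 6 = 659.3070 / 6 = 109.8845
R̄ = (0.103 + 0.104 + 0.071 + 0.123 + 0.128 + 0.164) / 6 = 0.6930 / 6 = 0.1155
UCL = X̄̄ + A₂·R̄ = 109.8845 + 0.373 × 0.1155 = 109.9276

109.928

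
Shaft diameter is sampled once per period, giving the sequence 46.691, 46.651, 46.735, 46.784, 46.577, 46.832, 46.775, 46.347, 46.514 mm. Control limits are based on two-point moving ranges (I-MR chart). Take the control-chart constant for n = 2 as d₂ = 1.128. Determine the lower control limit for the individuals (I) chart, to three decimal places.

X̄ = (46.691 + 46.651 + 46.735 + 46.784 + 46.577 + 46.832 + 46.775 + 46.347 + 46.514) / 9 = 46.6562
Moving ranges: 0.040, 0.084, 0.049, 0.207, 0.255, 0.057, 0.428, 0.167; M̄R̄ = 1.2870 / 8 = 0.1609
LCL = X̄ − 3·M̄R̄/d₂ = 46.6562 − 3 × 0.1609 / 1.128 = 46.2284

46.228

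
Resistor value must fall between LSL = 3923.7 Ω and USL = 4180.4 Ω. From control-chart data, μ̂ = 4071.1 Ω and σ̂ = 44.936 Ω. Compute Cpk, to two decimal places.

Cpu = (USL − μ̂) / (3σ̂) = (4180.4 − 4071.1) / (3 × 44.936) = 0.8108; Cpl = (μ̂ − LSL) / (3σ̂) = (4071.1 − 3923.7) / (3 × 44.936) = 1.0934; Cpk = min(Cpu, Cpl) = 0.8108

0.81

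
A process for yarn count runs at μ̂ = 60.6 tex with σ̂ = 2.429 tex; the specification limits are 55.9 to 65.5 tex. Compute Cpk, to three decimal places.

Cpu = (USL − μ̂) / (3σ̂) = (65.5 − 60.6) / (3 × 2.429) = 0.6724; Cpl = (μ̂ − LSL) / (3σ̂) = (60.6 − 55.9) / (3 × 2.429) = 0.6450; Cpk = min(Cpu, Cpl) = 0.6450

0.645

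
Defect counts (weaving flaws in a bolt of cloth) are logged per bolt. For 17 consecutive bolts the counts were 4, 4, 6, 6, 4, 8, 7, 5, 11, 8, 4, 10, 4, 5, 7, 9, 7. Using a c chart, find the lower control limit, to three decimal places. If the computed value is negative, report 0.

0.000

c̄ = (4 + 4 + 6 + 6 + 4 + 8 + 7 + 5 + 11 + 8 + 4 + 10 + 4 + 5 + 7 + 9 + 7) / 17 = 109 / 17 = 6.4118
LCL = c̄ − 3√c̄ = 6.4118 − 3 × 2.5321 = -1.1847 → 0 (cannot be negative)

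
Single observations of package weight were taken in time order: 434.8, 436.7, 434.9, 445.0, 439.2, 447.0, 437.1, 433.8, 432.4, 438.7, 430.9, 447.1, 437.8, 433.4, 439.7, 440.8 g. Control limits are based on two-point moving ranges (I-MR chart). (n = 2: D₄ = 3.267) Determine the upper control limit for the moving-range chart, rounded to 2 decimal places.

20.34

Moving ranges: 1.9, 1.8, 10.1, 5.8, 7.8, 9.9, 3.3, 1.4, 6.3, 7.8, 16.2, 9.3, 4.4, 6.3, 1.1; M̄R̄ = 93.4000 / 15 = 6.2267
UCL_MR = D₄·M̄R̄ = 3.267 × 6.2267 = 20.3425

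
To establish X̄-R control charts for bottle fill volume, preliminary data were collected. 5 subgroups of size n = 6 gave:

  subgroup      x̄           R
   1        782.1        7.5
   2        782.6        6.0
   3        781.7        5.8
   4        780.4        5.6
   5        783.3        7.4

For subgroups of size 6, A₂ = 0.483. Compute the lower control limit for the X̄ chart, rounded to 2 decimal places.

778.90

X̄̄ = (782.1 + 782.6 + 781.7 + 780.4 + 783.3) / 5 = 3910.1000 / 5 = 782.0200
R̄ = (7.5 + 6.0 + 5.8 + 5.6 + 7.4) / 5 = 32.3000 / 5 = 6.4600
LCL = X̄̄ − A₂·R̄ = 782.0200 − 0.483 × 6.4600 = 778.8998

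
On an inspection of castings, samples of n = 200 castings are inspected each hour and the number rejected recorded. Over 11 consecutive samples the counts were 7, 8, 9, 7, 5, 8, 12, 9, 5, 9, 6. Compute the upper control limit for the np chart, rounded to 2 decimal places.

p̄ = Σdᵢ / (k·n) = 85 / (11 × 200) = 0.03864
UCL = np̄ + 3·√(np̄(1−p̄)) = 7.7273 + 3 × √(7.7273×0.96136) = 7.7273 + 3 × 2.7256 = 15.9040

15.90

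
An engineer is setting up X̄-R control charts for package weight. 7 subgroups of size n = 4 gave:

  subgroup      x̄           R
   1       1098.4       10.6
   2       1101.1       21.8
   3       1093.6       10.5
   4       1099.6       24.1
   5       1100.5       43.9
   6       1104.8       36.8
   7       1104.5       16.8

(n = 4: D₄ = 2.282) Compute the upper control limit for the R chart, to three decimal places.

R̄ = (10.6 + 21.8 + 10.5 + 24.1 + 43.9 + 36.8 + 16.8) / 7 = 164.5000 / 7 = 23.5000
UCL_R = D₄·R̄ = 2.282 × 23.5000 = 53.6270

53.627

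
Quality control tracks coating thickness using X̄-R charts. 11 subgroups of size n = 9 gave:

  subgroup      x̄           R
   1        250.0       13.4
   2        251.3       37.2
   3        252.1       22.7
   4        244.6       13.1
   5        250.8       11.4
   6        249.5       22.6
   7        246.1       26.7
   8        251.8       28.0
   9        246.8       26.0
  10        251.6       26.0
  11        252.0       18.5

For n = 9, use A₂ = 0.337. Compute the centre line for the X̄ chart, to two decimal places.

X̄̄ = (250.0 + 251.3 + 252.1 + 244.6 + 250.8 + 249.5 + 246.1 + 251.8 + 246.8 + 251.6 + 252.0) / 11 = 2746.6000 / 11 = 249.6909
CL = X̄̄ = 249.6909

249.69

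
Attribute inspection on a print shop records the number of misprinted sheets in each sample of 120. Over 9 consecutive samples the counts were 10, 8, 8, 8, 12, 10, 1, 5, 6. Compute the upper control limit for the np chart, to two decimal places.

p̄ = Σdᵢ / (k·n) = 68 / (9 × 120) = 0.06296
UCL = np̄ + 3·√(np̄(1−p̄)) = 7.5556 + 3 × √(7.5556×0.93704) = 7.5556 + 3 × 2.6608 = 15.5379

15.54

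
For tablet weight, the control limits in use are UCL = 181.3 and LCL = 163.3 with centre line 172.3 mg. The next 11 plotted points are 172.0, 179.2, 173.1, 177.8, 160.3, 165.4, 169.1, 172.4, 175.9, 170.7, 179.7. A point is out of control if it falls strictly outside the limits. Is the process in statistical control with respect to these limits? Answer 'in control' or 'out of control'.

Compare each point to [163.3, 181.3]: sample 5 = 160.3 < LCL.

out of control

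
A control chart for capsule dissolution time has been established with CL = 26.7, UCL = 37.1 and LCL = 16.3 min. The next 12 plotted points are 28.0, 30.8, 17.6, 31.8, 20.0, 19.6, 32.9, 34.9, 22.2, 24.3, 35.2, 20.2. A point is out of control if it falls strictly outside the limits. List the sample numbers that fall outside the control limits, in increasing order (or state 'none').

none

All 12 points lie within [16.3, 37.1].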